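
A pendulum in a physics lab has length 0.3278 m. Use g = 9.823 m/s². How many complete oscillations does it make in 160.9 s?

T = 2π√(L/g) = 2π√(0.3278/9.823) = 1.1478 s.
Number of complete oscillations = ⌊160.9/1.1478⌋ = ⌊140.18⌋ = 140.

140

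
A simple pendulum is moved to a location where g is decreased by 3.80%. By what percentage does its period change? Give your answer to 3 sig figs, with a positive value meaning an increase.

T ∝ 1/√g, so T'/T = 1/√(0.9620) = 1.020.
Percentage change in T = (1.020 − 1) × 100% = 1.96%.

1.96%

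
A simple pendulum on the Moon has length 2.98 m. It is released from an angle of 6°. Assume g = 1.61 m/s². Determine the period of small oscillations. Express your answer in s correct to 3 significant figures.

T = 2π√(L/g) = 2π√(2.98/1.61) = 2π × 1.360 = 8.55 s.

8.55 s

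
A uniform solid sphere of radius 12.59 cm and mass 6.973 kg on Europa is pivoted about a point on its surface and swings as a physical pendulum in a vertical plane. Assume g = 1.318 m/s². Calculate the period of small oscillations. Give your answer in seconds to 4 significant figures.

2.298 s

I_cm = (2/5)mr² = 0.044211 kg·m². The pivot is at distance d = 0.1259 m from the centre of mass.
By the parallel-axis theorem, I = I_cm + md² = 0.044211 + 0.11053 = 0.15474 kg·m².
T = 2π√(I/(mgd)) = 2π√(0.15474/(6.973 × 1.318 × 0.1259)) = 2.298 s.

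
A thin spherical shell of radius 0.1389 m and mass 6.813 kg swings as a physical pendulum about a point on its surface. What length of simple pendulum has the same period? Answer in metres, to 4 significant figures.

The equivalent simple-pendulum length is L_eq = I/(md), where I is about the pivot and d = 0.13890 m.
I_cm = (2/3)mR² = 0.087630 kg·m², so I = I_cm + md² = 0.087630 + 0.13144 = 0.21907 kg·m².
L_eq = 0.21907/(6.813 × 0.13890) = 0.2315 m.

0.2315 m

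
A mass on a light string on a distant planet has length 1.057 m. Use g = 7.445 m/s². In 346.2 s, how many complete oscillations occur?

146

T = 2π√(L/g) = 2π√(1.057/7.445) = 2.3675 s.
Number of complete oscillations = ⌊346.2/2.3675⌋ = ⌊146.23⌋ = 146.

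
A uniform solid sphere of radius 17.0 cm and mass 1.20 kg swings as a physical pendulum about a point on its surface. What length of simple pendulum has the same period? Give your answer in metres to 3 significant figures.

0.238 m

The equivalent simple-pendulum length is L_eq = I/(md), where I is about the pivot and d = 0.1700 m.
I_cm = (2/5)mR² = 0.01387 kg·m², so I = I_cm + md² = 0.01387 + 0.03468 = 0.04855 kg·m².
L_eq = 0.04855/(1.20 × 0.1700) = 0.238 m.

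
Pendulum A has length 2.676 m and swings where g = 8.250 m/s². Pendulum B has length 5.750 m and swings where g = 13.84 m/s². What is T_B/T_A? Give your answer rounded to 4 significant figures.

1.132

T = 2π√(L/g), so T_B/T_A = √((L_B/g_B)/(L_A/g_A)) = √((5.750/13.84)/(2.676/8.250)) = 1.132.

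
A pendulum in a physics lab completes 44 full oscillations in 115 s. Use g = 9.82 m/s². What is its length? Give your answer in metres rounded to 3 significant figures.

1.70 m

T = 115/44 = 2.614 s.
From T = 2π√(L/g), L = gT²/(4π²) = 9.82 × 2.614²/(4π²) = 1.70 m.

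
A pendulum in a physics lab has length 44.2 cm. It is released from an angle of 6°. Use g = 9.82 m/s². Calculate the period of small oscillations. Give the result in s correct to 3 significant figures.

1.33 s

T = 2π√(L/g) = 2π√(0.442/9.82) = 2π × 0.2122 = 1.33 s.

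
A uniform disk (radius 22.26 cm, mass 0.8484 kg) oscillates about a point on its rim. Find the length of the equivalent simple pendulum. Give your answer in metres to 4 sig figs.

The equivalent simple-pendulum length is L_eq = I/(md), where I is about the pivot and d = 0.22260 m.
I_cm = ½mR² = 0.021019 kg·m², so I = I_cm + md² = 0.021019 + 0.042039 = 0.063058 kg·m².
L_eq = 0.063058/(0.8484 × 0.22260) = 0.3339 m.

0.3339 m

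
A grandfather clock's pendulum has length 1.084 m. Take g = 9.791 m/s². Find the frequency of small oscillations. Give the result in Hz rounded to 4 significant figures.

T = 2π√(L/g) = 2π√(1.084/9.791) = 2.0906 s, so f = 1/T = 0.4783 Hz.

0.4783 Hz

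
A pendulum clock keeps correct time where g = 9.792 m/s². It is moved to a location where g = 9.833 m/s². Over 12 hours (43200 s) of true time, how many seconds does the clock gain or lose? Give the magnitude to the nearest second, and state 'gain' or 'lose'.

gain 90 s

The clock's period scales as T ∝ 1/√g, so T'/T = √(9.792/9.833) = 0.997913.
In 43200 s of true time the clock registers 43200/0.997913 = 43290.3 s, so it gains 90 s.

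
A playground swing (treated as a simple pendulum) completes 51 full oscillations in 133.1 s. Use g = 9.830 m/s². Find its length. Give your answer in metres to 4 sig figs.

T = 133.1/51 = 2.6098 s.
From T = 2π√(L/g), L = gT²/(4π²) = 9.830 × 2.6098²/(4π²) = 1.696 m.

1.696 m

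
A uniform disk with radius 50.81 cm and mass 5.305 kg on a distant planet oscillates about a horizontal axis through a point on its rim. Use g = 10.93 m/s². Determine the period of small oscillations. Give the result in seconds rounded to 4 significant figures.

1.659 s

I_cm = ½mr² = 0.68478 kg·m². The pivot is at distance d = 0.5081 m from the centre of mass.
By the parallel-axis theorem, I = I_cm + md² = 0.68478 + 1.3696 = 2.0544 kg·m².
T = 2π√(I/(mgd)) = 2π√(2.0544/(5.305 × 10.93 × 0.5081)) = 1.659 s.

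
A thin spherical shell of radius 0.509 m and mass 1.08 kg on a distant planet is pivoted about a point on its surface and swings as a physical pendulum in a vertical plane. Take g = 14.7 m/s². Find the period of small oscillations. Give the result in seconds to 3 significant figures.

1.51 s

I_cm = (2/3)mr² = 0.1865 kg·m². The pivot is at distance d = 0.509 m from the centre of mass.
By the parallel-axis theorem, I = I_cm + md² = 0.1865 + 0.2798 = 0.4663 kg·m².
T = 2π√(I/(mgd)) = 2π√(0.4663/(1.08 × 14.7 × 0.509)) = 1.51 s.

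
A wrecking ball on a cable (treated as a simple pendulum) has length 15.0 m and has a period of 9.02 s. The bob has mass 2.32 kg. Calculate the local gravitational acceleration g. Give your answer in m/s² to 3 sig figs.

7.28 m/s²

From T = 2π√(L/g), g = 4π²L/T² = 4π² × 15.0/9.020² = 7.28 m/s².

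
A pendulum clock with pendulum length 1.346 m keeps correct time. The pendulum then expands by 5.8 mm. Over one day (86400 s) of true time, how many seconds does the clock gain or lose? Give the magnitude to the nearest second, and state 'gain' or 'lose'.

T ∝ √L, so T'/T = √(1.35180/1.346) = 1.00215.
In 86400 s of true time the clock registers 86400/1.00215 = 86214.4 s, so it loses 186 s.

lose 186 s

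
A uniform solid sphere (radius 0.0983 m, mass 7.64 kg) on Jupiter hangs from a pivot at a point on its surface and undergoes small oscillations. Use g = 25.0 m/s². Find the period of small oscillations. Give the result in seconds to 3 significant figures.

I_cm = (2/5)mr² = 0.02953 kg·m². The pivot is at distance d = 0.0983 m from the centre of mass.
By the parallel-axis theorem, I = I_cm + md² = 0.02953 + 0.07382 = 0.1034 kg·m².
T = 2π√(I/(mgd)) = 2π√(0.1034/(7.64 × 25.0 × 0.0983)) = 0.466 s.

0.466 s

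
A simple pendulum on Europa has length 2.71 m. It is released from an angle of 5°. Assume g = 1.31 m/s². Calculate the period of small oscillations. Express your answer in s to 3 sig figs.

9.04 s

T = 2π√(L/g) = 2π√(2.71/1.31) = 2π × 1.438 = 9.04 s.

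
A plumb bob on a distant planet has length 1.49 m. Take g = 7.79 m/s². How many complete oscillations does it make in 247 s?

T = 2π√(L/g) = 2π√(1.49/7.79) = 2.748 s.
Number of complete oscillations = ⌊247/2.748⌋ = ⌊89.89⌋ = 89.

89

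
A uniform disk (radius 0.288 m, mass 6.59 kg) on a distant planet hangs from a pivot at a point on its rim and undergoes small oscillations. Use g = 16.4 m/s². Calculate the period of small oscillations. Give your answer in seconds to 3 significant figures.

1.02 s

I_cm = ½mr² = 0.2733 kg·m². The pivot is at distance d = 0.288 m from the centre of mass.
By the parallel-axis theorem, I = I_cm + md² = 0.2733 + 0.5466 = 0.8199 kg·m².
T = 2π√(I/(mgd)) = 2π√(0.8199/(6.59 × 16.4 × 0.288)) = 1.02 s.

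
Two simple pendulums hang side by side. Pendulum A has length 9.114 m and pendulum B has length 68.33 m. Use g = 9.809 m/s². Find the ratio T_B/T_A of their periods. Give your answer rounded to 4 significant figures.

T ∝ √L, so T_B/T_A = √(L_B/L_A) = √(68.33/9.114) = 2.738.

2.738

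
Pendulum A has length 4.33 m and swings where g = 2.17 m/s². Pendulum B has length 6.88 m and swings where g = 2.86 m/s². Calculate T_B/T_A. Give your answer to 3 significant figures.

1.10

T = 2π√(L/g), so T_B/T_A = √((L_B/g_B)/(L_A/g_A)) = √((6.88/2.86)/(4.33/2.17)) = 1.10.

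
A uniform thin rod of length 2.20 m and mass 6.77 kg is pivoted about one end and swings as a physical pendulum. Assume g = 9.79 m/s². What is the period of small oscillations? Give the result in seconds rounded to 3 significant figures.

For a physical pendulum T = 2π√(I/(mgd)), with d = 1.100 m from pivot to centre of mass.
I_cm = mL²/12 = 6.77 × 2.20²/12 = 2.731 kg·m²; I = I_cm + md² = 2.731 + 6.77 × 1.100² = 10.92 kg·m².
T = 2π√(10.92/(6.77 × 9.79 × 1.100)) = 2.43 s.

2.43 s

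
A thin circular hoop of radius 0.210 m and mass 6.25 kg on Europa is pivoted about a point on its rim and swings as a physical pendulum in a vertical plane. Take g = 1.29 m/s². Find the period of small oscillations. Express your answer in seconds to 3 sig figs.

I_cm = mr² = 0.2756 kg·m². The pivot is at distance d = 0.210 m from the centre of mass.
By the parallel-axis theorem, I = I_cm + md² = 0.2756 + 0.2756 = 0.5512 kg·m².
T = 2π√(I/(mgd)) = 2π√(0.5512/(6.25 × 1.29 × 0.210)) = 3.59 s.

3.59 s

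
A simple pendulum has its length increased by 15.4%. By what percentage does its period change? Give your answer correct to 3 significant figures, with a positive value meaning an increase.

T ∝ √L, so T'/T = √(1.154) = 1.074.
Percentage change in T = (1.074 − 1) × 100% = 7.42%.

7.42%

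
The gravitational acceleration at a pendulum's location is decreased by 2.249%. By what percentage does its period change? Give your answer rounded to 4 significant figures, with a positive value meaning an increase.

1.144%

T ∝ 1/√g, so T'/T = 1/√(0.97751) = 1.0114.
Percentage change in T = (1.0114 − 1) × 100% = 1.144%.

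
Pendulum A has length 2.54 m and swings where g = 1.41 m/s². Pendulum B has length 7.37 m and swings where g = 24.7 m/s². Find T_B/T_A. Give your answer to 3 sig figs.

T = 2π√(L/g), so T_B/T_A = √((L_B/g_B)/(L_A/g_A)) = √((7.37/24.7)/(2.54/1.41)) = 0.407.

0.407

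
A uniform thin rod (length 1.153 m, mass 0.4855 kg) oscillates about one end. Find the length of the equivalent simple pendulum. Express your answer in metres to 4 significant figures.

0.7687 m

The equivalent simple-pendulum length is L_eq = I/(md), where I is about the pivot and d = 0.57650 m.
I_cm = (1/12)mL² = 0.053786 kg·m², so I = I_cm + md² = 0.053786 + 0.16136 = 0.21514 kg·m².
L_eq = 0.21514/(0.4855 × 0.57650) = 0.7687 m.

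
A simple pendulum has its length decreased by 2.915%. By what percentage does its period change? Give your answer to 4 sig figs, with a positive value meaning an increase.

-1.468%

T ∝ √L, so T'/T = √(0.97085) = 0.98532.
Percentage change in T = (0.98532 − 1) × 100% = -1.468%.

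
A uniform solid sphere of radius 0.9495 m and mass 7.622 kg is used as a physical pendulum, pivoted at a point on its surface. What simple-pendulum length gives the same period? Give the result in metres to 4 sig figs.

1.329 m

The equivalent simple-pendulum length is L_eq = I/(md), where I is about the pivot and d = 0.94950 m.
I_cm = (2/5)mR² = 2.7486 kg·m², so I = I_cm + md² = 2.7486 + 6.8716 = 9.6203 kg·m².
L_eq = 9.6203/(7.622 × 0.94950) = 1.329 m.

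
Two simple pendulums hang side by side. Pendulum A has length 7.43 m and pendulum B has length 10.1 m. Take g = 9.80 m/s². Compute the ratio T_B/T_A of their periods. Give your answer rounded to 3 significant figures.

T ∝ √L, so T_B/T_A = √(L_B/L_A) = √(10.1/7.43) = 1.17.

1.17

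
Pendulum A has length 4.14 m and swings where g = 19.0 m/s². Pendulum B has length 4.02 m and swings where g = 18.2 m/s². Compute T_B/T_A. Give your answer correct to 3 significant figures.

T = 2π√(L/g), so T_B/T_A = √((L_B/g_B)/(L_A/g_A)) = √((4.02/18.2)/(4.14/19.0)) = 1.01.

1.01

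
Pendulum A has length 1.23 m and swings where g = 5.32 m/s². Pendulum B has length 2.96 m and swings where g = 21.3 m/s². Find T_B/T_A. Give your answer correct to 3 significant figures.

0.775

T = 2π√(L/g), so T_B/T_A = √((L_B/g_B)/(L_A/g_A)) = √((2.96/21.3)/(1.23/5.32)) = 0.775.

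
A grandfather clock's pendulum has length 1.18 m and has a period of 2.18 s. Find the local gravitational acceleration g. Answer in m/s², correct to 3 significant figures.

9.80 m/s²

From T = 2π√(L/g), g = 4π²L/T² = 4π² × 1.18/2.180² = 9.80 m/s².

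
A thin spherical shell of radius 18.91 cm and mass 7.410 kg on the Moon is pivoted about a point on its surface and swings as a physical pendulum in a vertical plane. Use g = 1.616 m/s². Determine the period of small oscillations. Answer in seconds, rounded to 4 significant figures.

I_cm = (2/3)mr² = 0.17665 kg·m². The pivot is at distance d = 0.1891 m from the centre of mass.
By the parallel-axis theorem, I = I_cm + md² = 0.17665 + 0.26497 = 0.44162 kg·m².
T = 2π√(I/(mgd)) = 2π√(0.44162/(7.410 × 1.616 × 0.1891)) = 2.775 s.

2.775 s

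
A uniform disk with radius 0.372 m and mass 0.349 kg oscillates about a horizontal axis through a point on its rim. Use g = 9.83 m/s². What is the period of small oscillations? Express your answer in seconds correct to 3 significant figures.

I_cm = ½mr² = 0.02415 kg·m². The pivot is at distance d = 0.372 m from the centre of mass.
By the parallel-axis theorem, I = I_cm + md² = 0.02415 + 0.04830 = 0.07244 kg·m².
T = 2π√(I/(mgd)) = 2π√(0.07244/(0.349 × 9.83 × 0.372)) = 1.50 s.

1.50 s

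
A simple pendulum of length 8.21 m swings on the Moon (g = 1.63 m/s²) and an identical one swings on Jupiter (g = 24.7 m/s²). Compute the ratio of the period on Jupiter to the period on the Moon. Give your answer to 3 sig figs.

T ∝ 1/√g, so T₂/T₁ = √(g₁/g₂) = √(1.63/24.7) = 0.257.

0.257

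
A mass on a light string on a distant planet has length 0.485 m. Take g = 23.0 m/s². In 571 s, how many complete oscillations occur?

625

T = 2π√(L/g) = 2π√(0.485/23.0) = 0.9124 s.
Number of complete oscillations = ⌊571/0.9124⌋ = ⌊625.8⌋ = 625.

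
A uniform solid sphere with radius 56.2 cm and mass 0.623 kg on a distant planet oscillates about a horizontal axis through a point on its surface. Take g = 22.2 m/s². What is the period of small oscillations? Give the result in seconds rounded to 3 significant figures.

I_cm = (2/5)mr² = 0.07871 kg·m². The pivot is at distance d = 0.562 m from the centre of mass.
By the parallel-axis theorem, I = I_cm + md² = 0.07871 + 0.1968 = 0.2755 kg·m².
T = 2π√(I/(mgd)) = 2π√(0.2755/(0.623 × 22.2 × 0.562)) = 1.18 s.

1.18 s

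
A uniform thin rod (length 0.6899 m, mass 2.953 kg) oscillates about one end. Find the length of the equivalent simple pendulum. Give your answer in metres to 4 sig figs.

0.4599 m

The equivalent simple-pendulum length is L_eq = I/(md), where I is about the pivot and d = 0.34495 m.
I_cm = (1/12)mL² = 0.11713 kg·m², so I = I_cm + md² = 0.11713 + 0.35138 = 0.46851 kg·m².
L_eq = 0.46851/(2.953 × 0.34495) = 0.4599 m.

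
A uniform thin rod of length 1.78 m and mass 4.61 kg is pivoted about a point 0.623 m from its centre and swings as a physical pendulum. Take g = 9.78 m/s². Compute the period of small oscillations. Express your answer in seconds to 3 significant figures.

2.06 s

For a physical pendulum T = 2π√(I/(mgd)), with d = 0.6230 m from pivot to centre of mass.
I_cm = mL²/12 = 4.61 × 1.78²/12 = 1.217 kg·m²; I = I_cm + md² = 1.217 + 4.61 × 0.6230² = 3.006 kg·m².
T = 2π√(3.006/(4.61 × 9.78 × 0.6230)) = 2.06 s.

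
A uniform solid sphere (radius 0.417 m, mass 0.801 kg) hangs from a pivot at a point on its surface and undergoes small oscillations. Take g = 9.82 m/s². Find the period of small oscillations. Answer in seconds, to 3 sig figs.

1.53 s

I_cm = (2/5)mr² = 0.05571 kg·m². The pivot is at distance d = 0.417 m from the centre of mass.
By the parallel-axis theorem, I = I_cm + md² = 0.05571 + 0.1393 = 0.1950 kg·m².
T = 2π√(I/(mgd)) = 2π√(0.1950/(0.801 × 9.82 × 0.417)) = 1.53 s.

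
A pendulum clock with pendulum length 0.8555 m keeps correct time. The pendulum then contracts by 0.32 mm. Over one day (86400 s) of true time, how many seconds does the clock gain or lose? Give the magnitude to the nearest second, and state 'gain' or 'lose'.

gain 16 s

T ∝ √L, so T'/T = √(0.85518/0.8555) = 0.999813.
In 86400 s of true time the clock registers 86400/0.999813 = 86416.2 s, so it gains 16 s.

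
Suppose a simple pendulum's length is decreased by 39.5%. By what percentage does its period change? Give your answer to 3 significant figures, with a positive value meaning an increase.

-22.2%

T ∝ √L, so T'/T = √(0.6050) = 0.7778.
Percentage change in T = (0.7778 − 1) × 100% = -22.2%.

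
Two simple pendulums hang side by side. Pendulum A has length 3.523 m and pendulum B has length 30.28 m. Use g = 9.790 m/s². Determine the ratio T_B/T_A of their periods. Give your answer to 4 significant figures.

2.932

T ∝ √L, so T_B/T_A = √(L_B/L_A) = √(30.28/3.523) = 2.932.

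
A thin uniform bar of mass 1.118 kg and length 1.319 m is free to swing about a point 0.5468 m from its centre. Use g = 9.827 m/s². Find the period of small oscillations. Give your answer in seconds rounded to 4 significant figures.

1.806 s

For a physical pendulum T = 2π√(I/(mgd)), with d = 0.54680 m from pivot to centre of mass.
I_cm = mL²/12 = 1.118 × 1.319²/12 = 0.16209 kg·m²; I = I_cm + md² = 0.16209 + 1.118 × 0.54680² = 0.49636 kg·m².
T = 2π√(0.49636/(1.118 × 9.827 × 0.54680)) = 1.806 s.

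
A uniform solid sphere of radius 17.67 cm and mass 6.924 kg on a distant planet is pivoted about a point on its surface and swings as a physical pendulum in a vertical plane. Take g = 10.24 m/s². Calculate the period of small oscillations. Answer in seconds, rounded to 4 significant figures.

I_cm = (2/5)mr² = 0.086475 kg·m². The pivot is at distance d = 0.1767 m from the centre of mass.
By the parallel-axis theorem, I = I_cm + md² = 0.086475 + 0.21619 = 0.30266 kg·m².
T = 2π√(I/(mgd)) = 2π√(0.30266/(6.924 × 10.24 × 0.1767)) = 0.9766 s.

0.9766 s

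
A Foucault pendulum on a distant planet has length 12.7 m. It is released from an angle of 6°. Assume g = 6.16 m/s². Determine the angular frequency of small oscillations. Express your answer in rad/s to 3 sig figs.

0.696 rad/s

ω = √(g/L) = √(6.16/12.7) = 0.696 rad/s.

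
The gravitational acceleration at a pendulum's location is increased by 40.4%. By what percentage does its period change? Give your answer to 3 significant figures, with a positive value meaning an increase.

-15.6%

T ∝ 1/√g, so T'/T = 1/√(1.404) = 0.8439.
Percentage change in T = (0.8439 − 1) × 100% = -15.6%.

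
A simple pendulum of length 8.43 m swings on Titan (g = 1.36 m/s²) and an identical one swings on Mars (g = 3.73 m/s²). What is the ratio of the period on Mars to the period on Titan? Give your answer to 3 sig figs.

0.604

T ∝ 1/√g, so T₂/T₁ = √(g₁/g₂) = √(1.36/3.73) = 0.604.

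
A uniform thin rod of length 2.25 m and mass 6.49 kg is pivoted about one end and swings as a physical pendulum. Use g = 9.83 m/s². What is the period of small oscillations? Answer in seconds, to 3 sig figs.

For a physical pendulum T = 2π√(I/(mgd)), with d = 1.125 m from pivot to centre of mass.
I_cm = mL²/12 = 6.49 × 2.25²/12 = 2.738 kg·m²; I = I_cm + md² = 2.738 + 6.49 × 1.125² = 10.95 kg·m².
T = 2π√(10.95/(6.49 × 9.83 × 1.125)) = 2.45 s.

2.45 s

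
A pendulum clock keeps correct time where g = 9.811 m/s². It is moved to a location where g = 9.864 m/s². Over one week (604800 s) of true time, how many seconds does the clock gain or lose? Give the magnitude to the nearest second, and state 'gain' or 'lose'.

gain 1631 s

The clock's period scales as T ∝ 1/√g, so T'/T = √(9.811/9.864) = 0.997310.
In 604800 s of true time the clock registers 604800/0.997310 = 606431.4 s, so it gains 1631 s.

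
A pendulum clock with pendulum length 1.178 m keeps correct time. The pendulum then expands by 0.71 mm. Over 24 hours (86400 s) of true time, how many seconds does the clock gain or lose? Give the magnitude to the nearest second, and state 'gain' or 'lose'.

lose 26 s

T ∝ √L, so T'/T = √(1.17871/1.178) = 1.00030.
In 86400 s of true time the clock registers 86400/1.00030 = 86374.0 s, so it loses 26 s.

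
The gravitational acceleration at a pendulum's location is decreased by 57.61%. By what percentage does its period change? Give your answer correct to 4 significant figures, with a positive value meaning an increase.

53.59%

T ∝ 1/√g, so T'/T = 1/√(0.42390) = 1.5359.
Percentage change in T = (1.5359 − 1) × 100% = 53.59%.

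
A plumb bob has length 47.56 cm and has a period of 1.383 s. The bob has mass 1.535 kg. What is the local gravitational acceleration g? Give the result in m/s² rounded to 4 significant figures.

From T = 2π√(L/g), g = 4π²L/T² = 4π² × 0.4756/1.3830² = 9.817 m/s².

9.817 m/s²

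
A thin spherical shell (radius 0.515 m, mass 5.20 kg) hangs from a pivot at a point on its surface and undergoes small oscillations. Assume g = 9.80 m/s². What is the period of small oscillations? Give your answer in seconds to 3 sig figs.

I_cm = (2/3)mr² = 0.9194 kg·m². The pivot is at distance d = 0.515 m from the centre of mass.
By the parallel-axis theorem, I = I_cm + md² = 0.9194 + 1.379 = 2.299 kg·m².
T = 2π√(I/(mgd)) = 2π√(2.299/(5.20 × 9.80 × 0.515)) = 1.86 s.

1.86 s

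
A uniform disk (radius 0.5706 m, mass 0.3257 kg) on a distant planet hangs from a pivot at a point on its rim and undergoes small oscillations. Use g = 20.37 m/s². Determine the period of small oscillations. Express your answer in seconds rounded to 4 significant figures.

I_cm = ½mr² = 0.053021 kg·m². The pivot is at distance d = 0.5706 m from the centre of mass.
By the parallel-axis theorem, I = I_cm + md² = 0.053021 + 0.10604 = 0.15906 kg·m².
T = 2π√(I/(mgd)) = 2π√(0.15906/(0.3257 × 20.37 × 0.5706)) = 1.288 s.

1.288 s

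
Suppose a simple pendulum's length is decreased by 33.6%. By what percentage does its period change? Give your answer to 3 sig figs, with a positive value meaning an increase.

T ∝ √L, so T'/T = √(0.6640) = 0.8149.
Percentage change in T = (0.8149 − 1) × 100% = -18.5%.

-18.5%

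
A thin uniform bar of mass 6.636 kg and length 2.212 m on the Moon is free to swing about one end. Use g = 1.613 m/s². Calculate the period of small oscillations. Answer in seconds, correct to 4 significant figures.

6.008 s

For a physical pendulum T = 2π√(I/(mgd)), with d = 1.1060 m from pivot to centre of mass.
I_cm = mL²/12 = 6.636 × 2.212²/12 = 2.7058 kg·m²; I = I_cm + md² = 2.7058 + 6.636 × 1.1060² = 10.823 kg·m².
T = 2π√(10.823/(6.636 × 1.613 × 1.1060)) = 6.008 s.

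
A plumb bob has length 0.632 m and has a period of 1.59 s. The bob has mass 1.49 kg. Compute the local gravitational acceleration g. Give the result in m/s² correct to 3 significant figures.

From T = 2π√(L/g), g = 4π²L/T² = 4π² × 0.632/1.590² = 9.87 m/s².

9.87 m/s²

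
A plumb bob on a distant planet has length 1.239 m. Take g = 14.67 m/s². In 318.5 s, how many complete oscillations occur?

T = 2π√(L/g) = 2π√(1.239/14.67) = 1.8260 s.
Number of complete oscillations = ⌊318.5/1.8260⌋ = ⌊174.43⌋ = 174.

174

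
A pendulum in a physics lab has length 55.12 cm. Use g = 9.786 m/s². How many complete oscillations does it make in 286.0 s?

191

T = 2π√(L/g) = 2π√(0.5512/9.786) = 1.4912 s.
Number of complete oscillations = ⌊286.0/1.4912⌋ = ⌊191.79⌋ = 191.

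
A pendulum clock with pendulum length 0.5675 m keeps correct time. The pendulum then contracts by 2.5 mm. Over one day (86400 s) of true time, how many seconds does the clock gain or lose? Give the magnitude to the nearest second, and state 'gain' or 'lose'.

gain 191 s

T ∝ √L, so T'/T = √(0.56500/0.5675) = 0.997795.
In 86400 s of true time the clock registers 86400/0.997795 = 86590.9 s, so it gains 191 s.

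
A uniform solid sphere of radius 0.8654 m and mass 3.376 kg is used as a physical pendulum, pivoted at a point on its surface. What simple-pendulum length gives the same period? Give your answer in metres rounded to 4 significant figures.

1.212 m

The equivalent simple-pendulum length is L_eq = I/(md), where I is about the pivot and d = 0.86540 m.
I_cm = (2/5)mR² = 1.0113 kg·m², so I = I_cm + md² = 1.0113 + 2.5283 = 3.5397 kg·m².
L_eq = 3.5397/(3.376 × 0.86540) = 1.212 m.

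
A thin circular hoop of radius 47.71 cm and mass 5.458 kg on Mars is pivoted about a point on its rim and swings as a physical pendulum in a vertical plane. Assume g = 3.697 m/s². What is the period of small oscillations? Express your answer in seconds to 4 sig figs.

3.192 s

I_cm = mr² = 1.2424 kg·m². The pivot is at distance d = 0.4771 m from the centre of mass.
By the parallel-axis theorem, I = I_cm + md² = 1.2424 + 1.2424 = 2.4847 kg·m².
T = 2π√(I/(mgd)) = 2π√(2.4847/(5.458 × 3.697 × 0.4771)) = 3.192 s.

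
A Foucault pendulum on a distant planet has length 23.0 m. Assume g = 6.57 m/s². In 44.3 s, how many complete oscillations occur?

T = 2π√(L/g) = 2π√(23.0/6.57) = 11.76 s.
Number of complete oscillations = ⌊44.3/11.76⌋ = ⌊3.768⌋ = 3.

3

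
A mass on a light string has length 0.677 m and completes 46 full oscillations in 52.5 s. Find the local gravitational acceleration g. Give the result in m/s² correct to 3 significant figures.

20.5 m/s²

T = 52.5/46 = 1.141 s.
From T = 2π√(L/g), g = 4π²L/T² = 4π² × 0.677/1.141² = 20.5 m/s².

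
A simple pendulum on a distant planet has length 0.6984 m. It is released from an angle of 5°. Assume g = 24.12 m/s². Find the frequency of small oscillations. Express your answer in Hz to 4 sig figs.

0.9353 Hz

T = 2π√(L/g) = 2π√(0.6984/24.12) = 1.0692 s, so f = 1/T = 0.9353 Hz.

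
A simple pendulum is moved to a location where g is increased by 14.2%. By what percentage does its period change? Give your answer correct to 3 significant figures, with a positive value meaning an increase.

T ∝ 1/√g, so T'/T = 1/√(1.142) = 0.9358.
Percentage change in T = (0.9358 − 1) × 100% = -6.42%.

-6.42%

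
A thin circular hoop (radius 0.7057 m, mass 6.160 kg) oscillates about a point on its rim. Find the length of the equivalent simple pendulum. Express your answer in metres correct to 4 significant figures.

1.411 m

The equivalent simple-pendulum length is L_eq = I/(md), where I is about the pivot and d = 0.70570 m.
I_cm = mR² = 3.0678 kg·m², so I = I_cm + md² = 3.0678 + 3.0678 = 6.1355 kg·m².
L_eq = 6.1355/(6.160 × 0.70570) = 1.411 m.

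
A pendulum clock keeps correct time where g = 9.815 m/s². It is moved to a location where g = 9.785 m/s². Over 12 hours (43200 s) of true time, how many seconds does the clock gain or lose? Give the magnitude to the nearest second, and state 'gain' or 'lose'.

The clock's period scales as T ∝ 1/√g, so T'/T = √(9.815/9.785) = 1.00153.
In 43200 s of true time the clock registers 43200/1.00153 = 43133.9 s, so it loses 66 s.

lose 66 s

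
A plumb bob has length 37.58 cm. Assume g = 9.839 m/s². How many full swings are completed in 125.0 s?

101

T = 2π√(L/g) = 2π√(0.3758/9.839) = 1.2280 s.
Number of complete oscillations = ⌊125.0/1.2280⌋ = ⌊101.80⌋ = 101.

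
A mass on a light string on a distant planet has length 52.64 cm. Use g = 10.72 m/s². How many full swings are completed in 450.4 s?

323

T = 2π√(L/g) = 2π√(0.5264/10.72) = 1.3923 s.
Number of complete oscillations = ⌊450.4/1.3923⌋ = ⌊323.49⌋ = 323.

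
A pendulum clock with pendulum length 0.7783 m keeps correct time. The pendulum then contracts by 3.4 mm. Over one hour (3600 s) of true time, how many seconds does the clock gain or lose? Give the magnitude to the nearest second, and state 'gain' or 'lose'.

T ∝ √L, so T'/T = √(0.77490/0.7783) = 0.997813.
In 3600 s of true time the clock registers 3600/0.997813 = 3607.9 s, so it gains 8 s.

gain 8 s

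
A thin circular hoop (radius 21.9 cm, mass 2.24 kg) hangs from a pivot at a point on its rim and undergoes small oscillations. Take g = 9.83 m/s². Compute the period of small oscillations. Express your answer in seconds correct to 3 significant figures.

1.33 s

I_cm = mr² = 0.1074 kg·m². The pivot is at distance d = 0.219 m from the centre of mass.
By the parallel-axis theorem, I = I_cm + md² = 0.1074 + 0.1074 = 0.2149 kg·m².
T = 2π√(I/(mgd)) = 2π√(0.2149/(2.24 × 9.83 × 0.219)) = 1.33 s.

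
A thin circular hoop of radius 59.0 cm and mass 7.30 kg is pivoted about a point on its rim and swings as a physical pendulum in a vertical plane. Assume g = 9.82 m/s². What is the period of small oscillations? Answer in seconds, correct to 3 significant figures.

I_cm = mr² = 2.541 kg·m². The pivot is at distance d = 0.590 m from the centre of mass.
By the parallel-axis theorem, I = I_cm + md² = 2.541 + 2.541 = 5.082 kg·m².
T = 2π√(I/(mgd)) = 2π√(5.082/(7.30 × 9.82 × 0.590)) = 2.18 s.

2.18 s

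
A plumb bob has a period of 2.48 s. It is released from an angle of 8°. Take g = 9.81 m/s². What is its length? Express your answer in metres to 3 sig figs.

From T = 2π√(L/g), L = gT²/(4π²) = 9.81 × 2.480²/(4π²) = 1.53 m.

1.53 m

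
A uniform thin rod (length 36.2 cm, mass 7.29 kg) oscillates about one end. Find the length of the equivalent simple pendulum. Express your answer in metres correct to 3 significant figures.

0.241 m

The equivalent simple-pendulum length is L_eq = I/(md), where I is about the pivot and d = 0.1810 m.
I_cm = (1/12)mL² = 0.07961 kg·m², so I = I_cm + md² = 0.07961 + 0.2388 = 0.3184 kg·m².
L_eq = 0.3184/(7.29 × 0.1810) = 0.241 m.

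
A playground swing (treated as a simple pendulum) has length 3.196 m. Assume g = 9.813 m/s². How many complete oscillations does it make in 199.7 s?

55

T = 2π√(L/g) = 2π√(3.196/9.813) = 3.5858 s.
Number of complete oscillations = ⌊199.7/3.5858⌋ = ⌊55.692⌋ = 55.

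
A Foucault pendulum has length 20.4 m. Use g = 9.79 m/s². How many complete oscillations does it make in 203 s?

22

T = 2π√(L/g) = 2π√(20.4/9.79) = 9.070 s.
Number of complete oscillations = ⌊203/9.070⌋ = ⌊22.38⌋ = 22.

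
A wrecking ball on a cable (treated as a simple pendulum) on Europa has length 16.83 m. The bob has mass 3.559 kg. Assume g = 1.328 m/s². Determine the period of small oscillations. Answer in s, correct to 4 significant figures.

T = 2π√(L/g) = 2π√(16.83/1.328) = 2π × 3.5599 = 22.37 s.

22.37 s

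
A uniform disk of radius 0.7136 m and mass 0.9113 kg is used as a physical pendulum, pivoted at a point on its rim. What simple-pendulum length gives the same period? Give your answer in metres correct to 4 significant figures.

The equivalent simple-pendulum length is L_eq = I/(md), where I is about the pivot and d = 0.71360 m.
I_cm = ½mR² = 0.23203 kg·m², so I = I_cm + md² = 0.23203 + 0.46406 = 0.69609 kg·m².
L_eq = 0.69609/(0.9113 × 0.71360) = 1.070 m.

1.070 m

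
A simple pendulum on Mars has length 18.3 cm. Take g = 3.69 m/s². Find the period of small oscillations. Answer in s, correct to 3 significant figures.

1.40 s

T = 2π√(L/g) = 2π√(0.183/3.69) = 2π × 0.2227 = 1.40 s.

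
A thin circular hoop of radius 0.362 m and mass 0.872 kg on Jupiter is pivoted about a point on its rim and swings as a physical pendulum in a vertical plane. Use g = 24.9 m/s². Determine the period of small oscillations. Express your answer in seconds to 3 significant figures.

1.07 s

I_cm = mr² = 0.1143 kg·m². The pivot is at distance d = 0.362 m from the centre of mass.
By the parallel-axis theorem, I = I_cm + md² = 0.1143 + 0.1143 = 0.2285 kg·m².
T = 2π√(I/(mgd)) = 2π√(0.2285/(0.872 × 24.9 × 0.362)) = 1.07 s.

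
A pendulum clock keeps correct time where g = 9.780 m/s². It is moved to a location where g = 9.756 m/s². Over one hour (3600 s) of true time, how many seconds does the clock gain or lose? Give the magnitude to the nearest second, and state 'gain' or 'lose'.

The clock's period scales as T ∝ 1/√g, so T'/T = √(9.780/9.756) = 1.00123.
In 3600 s of true time the clock registers 3600/1.00123 = 3595.6 s, so it loses 4 s.

lose 4 s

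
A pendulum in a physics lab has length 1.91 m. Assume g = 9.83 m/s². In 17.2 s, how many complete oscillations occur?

6

T = 2π√(L/g) = 2π√(1.91/9.83) = 2.770 s.
Number of complete oscillations = ⌊17.2/2.770⌋ = ⌊6.210⌋ = 6.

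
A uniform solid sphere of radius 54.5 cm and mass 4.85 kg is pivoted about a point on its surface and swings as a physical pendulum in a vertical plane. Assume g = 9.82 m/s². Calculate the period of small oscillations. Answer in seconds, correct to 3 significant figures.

1.75 s

I_cm = (2/5)mr² = 0.5762 kg·m². The pivot is at distance d = 0.545 m from the centre of mass.
By the parallel-axis theorem, I = I_cm + md² = 0.5762 + 1.441 = 2.017 kg·m².
T = 2π√(I/(mgd)) = 2π√(2.017/(4.85 × 9.82 × 0.545)) = 1.75 s.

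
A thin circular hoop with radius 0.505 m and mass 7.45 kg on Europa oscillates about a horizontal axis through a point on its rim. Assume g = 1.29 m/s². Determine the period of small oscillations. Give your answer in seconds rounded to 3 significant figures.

I_cm = mr² = 1.900 kg·m². The pivot is at distance d = 0.505 m from the centre of mass.
By the parallel-axis theorem, I = I_cm + md² = 1.900 + 1.900 = 3.800 kg·m².
T = 2π√(I/(mgd)) = 2π√(3.800/(7.45 × 1.29 × 0.505)) = 5.56 s.

5.56 s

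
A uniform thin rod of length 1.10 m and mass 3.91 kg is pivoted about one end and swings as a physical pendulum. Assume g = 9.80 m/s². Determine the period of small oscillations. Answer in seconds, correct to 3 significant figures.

For a physical pendulum T = 2π√(I/(mgd)), with d = 0.5500 m from pivot to centre of mass.
I_cm = mL²/12 = 3.91 × 1.10²/12 = 0.3943 kg·m²; I = I_cm + md² = 0.3943 + 3.91 × 0.5500² = 1.577 kg·m².
T = 2π√(1.577/(3.91 × 9.80 × 0.5500)) = 1.72 s.

1.72 s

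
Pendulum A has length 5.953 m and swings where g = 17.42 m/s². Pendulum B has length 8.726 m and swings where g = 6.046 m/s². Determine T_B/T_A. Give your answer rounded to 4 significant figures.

T = 2π√(L/g), so T_B/T_A = √((L_B/g_B)/(L_A/g_A)) = √((8.726/6.046)/(5.953/17.42)) = 2.055.

2.055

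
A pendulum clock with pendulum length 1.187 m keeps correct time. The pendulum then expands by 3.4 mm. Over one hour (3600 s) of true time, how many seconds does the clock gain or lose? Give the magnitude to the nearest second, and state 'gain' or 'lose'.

lose 5 s

T ∝ √L, so T'/T = √(1.19040/1.187) = 1.00143.
In 3600 s of true time the clock registers 3600/1.00143 = 3594.9 s, so it loses 5 s.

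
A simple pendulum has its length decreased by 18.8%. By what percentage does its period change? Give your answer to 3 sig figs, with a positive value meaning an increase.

-9.89%

T ∝ √L, so T'/T = √(0.8120) = 0.9011.
Percentage change in T = (0.9011 − 1) × 100% = -9.89%.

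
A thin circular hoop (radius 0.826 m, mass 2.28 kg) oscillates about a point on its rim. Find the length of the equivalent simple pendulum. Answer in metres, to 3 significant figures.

The equivalent simple-pendulum length is L_eq = I/(md), where I is about the pivot and d = 0.8260 m.
I_cm = mR² = 1.556 kg·m², so I = I_cm + md² = 1.556 + 1.556 = 3.111 kg·m².
L_eq = 3.111/(2.28 × 0.8260) = 1.65 m.

1.65 m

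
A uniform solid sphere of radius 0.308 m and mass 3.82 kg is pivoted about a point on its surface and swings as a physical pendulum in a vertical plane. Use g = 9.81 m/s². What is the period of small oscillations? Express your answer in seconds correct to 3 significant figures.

I_cm = (2/5)mr² = 0.1450 kg·m². The pivot is at distance d = 0.308 m from the centre of mass.
By the parallel-axis theorem, I = I_cm + md² = 0.1450 + 0.3624 = 0.5073 kg·m².
T = 2π√(I/(mgd)) = 2π√(0.5073/(3.82 × 9.81 × 0.308)) = 1.32 s.

1.32 s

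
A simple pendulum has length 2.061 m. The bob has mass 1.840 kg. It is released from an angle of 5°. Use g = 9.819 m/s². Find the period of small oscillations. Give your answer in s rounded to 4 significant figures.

T = 2π√(L/g) = 2π√(2.061/9.819) = 2π × 0.45815 = 2.879 s.

2.879 s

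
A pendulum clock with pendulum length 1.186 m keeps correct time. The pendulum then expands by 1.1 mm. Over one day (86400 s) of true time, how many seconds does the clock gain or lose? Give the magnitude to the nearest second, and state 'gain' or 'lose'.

lose 40 s

T ∝ √L, so T'/T = √(1.18710/1.186) = 1.00046.
In 86400 s of true time the clock registers 86400/1.00046 = 86360.0 s, so it loses 40 s.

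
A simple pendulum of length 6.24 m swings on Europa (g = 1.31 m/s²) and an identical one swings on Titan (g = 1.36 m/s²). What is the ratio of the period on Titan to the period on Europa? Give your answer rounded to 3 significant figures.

0.981

T ∝ 1/√g, so T₂/T₁ = √(g₁/g₂) = √(1.31/1.36) = 0.981.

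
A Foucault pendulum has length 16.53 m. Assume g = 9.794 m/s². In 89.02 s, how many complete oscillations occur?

T = 2π√(L/g) = 2π√(16.53/9.794) = 8.1627 s.
Number of complete oscillations = ⌊89.02/8.1627⌋ = ⌊10.906⌋ = 10.

10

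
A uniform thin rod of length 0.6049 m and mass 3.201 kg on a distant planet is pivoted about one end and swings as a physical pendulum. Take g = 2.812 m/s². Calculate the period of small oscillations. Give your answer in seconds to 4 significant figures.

2.379 s

For a physical pendulum T = 2π√(I/(mgd)), with d = 0.30245 m from pivot to centre of mass.
I_cm = mL²/12 = 3.201 × 0.6049²/12 = 0.097605 kg·m²; I = I_cm + md² = 0.097605 + 3.201 × 0.30245² = 0.39042 kg·m².
T = 2π√(0.39042/(3.201 × 2.812 × 0.30245)) = 2.379 s.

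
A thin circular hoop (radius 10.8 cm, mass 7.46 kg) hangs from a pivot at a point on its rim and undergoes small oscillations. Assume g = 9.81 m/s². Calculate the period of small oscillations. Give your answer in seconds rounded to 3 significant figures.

0.932 s

I_cm = mr² = 0.08701 kg·m². The pivot is at distance d = 0.108 m from the centre of mass.
By the parallel-axis theorem, I = I_cm + md² = 0.08701 + 0.08701 = 0.1740 kg·m².
T = 2π√(I/(mgd)) = 2π√(0.1740/(7.46 × 9.81 × 0.108)) = 0.932 s.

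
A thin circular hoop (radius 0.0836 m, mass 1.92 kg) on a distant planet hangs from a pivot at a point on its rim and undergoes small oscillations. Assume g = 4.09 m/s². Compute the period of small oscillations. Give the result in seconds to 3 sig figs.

1.27 s

I_cm = mr² = 0.01342 kg·m². The pivot is at distance d = 0.0836 m from the centre of mass.
By the parallel-axis theorem, I = I_cm + md² = 0.01342 + 0.01342 = 0.02684 kg·m².
T = 2π√(I/(mgd)) = 2π√(0.02684/(1.92 × 4.09 × 0.0836)) = 1.27 s.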